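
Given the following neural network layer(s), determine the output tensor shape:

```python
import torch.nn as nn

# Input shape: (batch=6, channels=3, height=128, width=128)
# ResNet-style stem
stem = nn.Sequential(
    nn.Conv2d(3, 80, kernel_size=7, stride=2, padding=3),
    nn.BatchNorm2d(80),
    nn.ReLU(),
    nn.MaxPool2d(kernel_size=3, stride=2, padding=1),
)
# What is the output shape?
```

Input: (6, 3, 128, 128) -> after Conv2d 7x7 stride=2: (6, 80, 64, 64) -> Output: (6, 80, 32, 32)

Answer: (6, 80, 32, 32)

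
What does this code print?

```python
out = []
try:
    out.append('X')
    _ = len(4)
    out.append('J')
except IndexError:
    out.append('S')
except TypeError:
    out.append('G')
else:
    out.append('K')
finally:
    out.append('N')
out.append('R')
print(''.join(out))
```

Execution trace: 'X' (try body) → 'G' (except TypeError) → 'N' (finally) → 'R' (after the try/except). Output: XGNR

Answer: XGNR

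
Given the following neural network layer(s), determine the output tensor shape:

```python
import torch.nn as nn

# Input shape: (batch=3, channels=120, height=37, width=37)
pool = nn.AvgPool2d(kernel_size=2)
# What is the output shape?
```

Input: (3, 120, 37, 37) -> Output: (3, 120, 18, 18)

Answer: (3, 120, 18, 18)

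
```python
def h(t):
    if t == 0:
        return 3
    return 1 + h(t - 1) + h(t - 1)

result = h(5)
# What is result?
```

h(t) = 1 + 2·h(t-1), h(0)=3. Closed form: (3+1)·2^5 - 1 = 127.

Answer: 127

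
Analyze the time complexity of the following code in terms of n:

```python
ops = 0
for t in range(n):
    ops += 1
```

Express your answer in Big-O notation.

Each loop level contributes: n. Multiplying the contributions gives O(n).

Answer: O(n)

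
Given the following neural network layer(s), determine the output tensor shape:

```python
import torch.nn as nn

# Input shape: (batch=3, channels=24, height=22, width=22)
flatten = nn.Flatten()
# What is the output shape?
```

Input: (3, 24, 22, 22) -> Output: (3, 11616)

Answer: (3, 11616)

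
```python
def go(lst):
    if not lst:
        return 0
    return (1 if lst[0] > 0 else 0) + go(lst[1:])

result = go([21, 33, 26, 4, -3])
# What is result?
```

Count of positive elements in [21, 33, 26, 4, -3] = 4

Answer: 4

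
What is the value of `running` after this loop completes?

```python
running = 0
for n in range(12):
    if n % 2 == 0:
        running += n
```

Sum of even numbers 0 to 11
`running` takes the values: 0 → 2 → 6 → 12 → 20 → 30

Answer: 30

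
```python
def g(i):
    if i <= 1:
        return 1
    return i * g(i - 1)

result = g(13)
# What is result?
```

g(13) = 13 * 12 * 11 * 10 * 9 * 8 * 7 * 6 * 5 * 4 * 3 * 2 * 1 = 6227020800

Answer: 6227020800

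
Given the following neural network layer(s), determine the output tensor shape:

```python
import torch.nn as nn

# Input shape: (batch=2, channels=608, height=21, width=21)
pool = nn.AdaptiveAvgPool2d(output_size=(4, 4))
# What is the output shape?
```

Input: (2, 608, 21, 21) -> Output: (2, 608, 4, 4)

Answer: (2, 608, 4, 4)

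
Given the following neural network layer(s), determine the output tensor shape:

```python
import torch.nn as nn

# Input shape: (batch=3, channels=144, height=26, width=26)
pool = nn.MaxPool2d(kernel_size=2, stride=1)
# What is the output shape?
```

Input: (3, 144, 26, 26) -> Output: (3, 144, 25, 25)

Answer: (3, 144, 25, 25)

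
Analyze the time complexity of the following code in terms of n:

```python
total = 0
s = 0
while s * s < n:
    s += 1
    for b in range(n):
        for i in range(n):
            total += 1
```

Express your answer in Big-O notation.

Each loop level contributes: √n × n × n. Multiplying the contributions gives O(n^2√n).

Answer: O(n^2√n)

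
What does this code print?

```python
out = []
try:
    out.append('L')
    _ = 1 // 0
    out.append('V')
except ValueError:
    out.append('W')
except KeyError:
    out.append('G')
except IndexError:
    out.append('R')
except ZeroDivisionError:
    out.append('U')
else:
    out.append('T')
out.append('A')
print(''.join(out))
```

Execution trace: 'L' (try body) → 'U' (except ZeroDivisionError) → 'A' (after the try/except). Output: LUA

Answer: LUA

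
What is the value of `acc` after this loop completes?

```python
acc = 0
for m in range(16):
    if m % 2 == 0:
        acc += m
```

Sum of even numbers 0 to 15
`acc` takes the values: 0 → 2 → 6 → 12 → 20 → 30 → 42 → 56

Answer: 56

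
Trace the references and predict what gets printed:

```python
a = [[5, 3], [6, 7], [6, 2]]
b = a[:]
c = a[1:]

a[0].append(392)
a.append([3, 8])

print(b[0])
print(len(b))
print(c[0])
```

Key concept: slice with nested mutation.
Step by step:
`a = [[5, 3], [6, 7], [6, 2]]` → a = [[5, 3], [6, 7], [6, 2]]
`b = a[:]` → b = [[5, 3], [6, 7], [6, 2]]
`c = a[1:]` → c = [[6, 7], [6, 2]]
`a[0].append(392)` → a = [[5, 3, 392], [6, 7], [6, 2]]; b = [[5, 3, 392], [6, 7], [6, 2]]
`a.append([3, 8])` → a = [[5, 3, 392], [6, 7], [6, 2], [3, 8]]
`print(b[0])` → prints [5, 3, 392]
`print(len(b))` → prints 3
`print(c[0])` → prints [6, 7]

Answer:
[5, 3, 392]
3
[6, 7]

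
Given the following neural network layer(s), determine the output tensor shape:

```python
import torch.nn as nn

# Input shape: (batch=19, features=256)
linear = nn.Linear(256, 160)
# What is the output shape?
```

Input: (19, 256) -> Output: (19, 160)

Answer: (19, 160)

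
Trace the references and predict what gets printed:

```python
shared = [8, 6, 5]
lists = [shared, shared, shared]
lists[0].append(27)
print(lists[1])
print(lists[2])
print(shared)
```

Key concept: list of same reference.
Step by step:
`shared = [8, 6, 5]` → shared = [8, 6, 5]
`lists = [shared, shared, shared]` → lists = [[8, 6, 5], [8, 6, 5], [8, 6, 5]]
`lists[0].append(27)` → shared = [8, 6, 5, 27]; lists = [[8, 6, 5, 27], [8, 6, 5, 27], [8, 6, 5, 27]]
`print(lists[1])` → prints [8, 6, 5, 27]
`print(lists[2])` → prints [8, 6, 5, 27]
`print(shared)` → prints [8, 6, 5, 27]

Answer:
[8, 6, 5, 27]
[8, 6, 5, 27]
[8, 6, 5, 27]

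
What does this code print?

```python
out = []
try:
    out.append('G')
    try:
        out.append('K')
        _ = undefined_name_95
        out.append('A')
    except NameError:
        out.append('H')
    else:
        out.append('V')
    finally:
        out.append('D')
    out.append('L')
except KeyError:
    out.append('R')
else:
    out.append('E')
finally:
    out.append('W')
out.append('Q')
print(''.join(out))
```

Execution trace: 'G' (try body) → 'K' (inner try body) → 'H' (inner except NameError) → 'D' (inner finally) → 'L' (try body, no exception) → 'E' (else) → 'W' (finally) → 'Q' (after the try/except). Output: GKHDLEWQ

Answer: GKHDLEWQ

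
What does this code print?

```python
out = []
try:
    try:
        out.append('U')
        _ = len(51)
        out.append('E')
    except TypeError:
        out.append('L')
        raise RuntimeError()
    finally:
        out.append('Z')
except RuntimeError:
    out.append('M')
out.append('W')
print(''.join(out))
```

Execution trace: 'U' (try body) → 'L' (except TypeError) → 'Z' (finally) → 'M' (outer except RuntimeError) → 'W' (after the try/except). Output: ULZMW

Answer: ULZMW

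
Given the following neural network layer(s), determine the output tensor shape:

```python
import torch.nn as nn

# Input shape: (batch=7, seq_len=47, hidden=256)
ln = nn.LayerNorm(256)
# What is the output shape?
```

Input: (7, 47, 256) -> Output: (7, 47, 256)

Answer: (7, 47, 256)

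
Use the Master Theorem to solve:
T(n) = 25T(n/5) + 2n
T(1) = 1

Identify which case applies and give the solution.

a=25, b=5, f(n)=2n. log_5(25) = 2. Since c=1 < 2, Case 1 applies: T(n) = Θ(n^log_b(a)) = O(n^2).

Answer: O(n^2) - Case 1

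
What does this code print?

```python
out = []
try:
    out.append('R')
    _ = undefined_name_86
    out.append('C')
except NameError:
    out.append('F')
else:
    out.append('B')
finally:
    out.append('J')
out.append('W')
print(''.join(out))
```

Execution trace: 'R' (try body) → 'F' (except NameError) → 'J' (finally) → 'W' (after the try/except). Output: RFJW

Answer: RFJW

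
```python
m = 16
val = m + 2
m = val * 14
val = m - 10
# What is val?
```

Trace:
`m = 16` → m = 16
`val = m + 2` → val = 18
`m = val * 14` → m = 252
`val = m - 10` → val = 242
So val = 242

Answer: 242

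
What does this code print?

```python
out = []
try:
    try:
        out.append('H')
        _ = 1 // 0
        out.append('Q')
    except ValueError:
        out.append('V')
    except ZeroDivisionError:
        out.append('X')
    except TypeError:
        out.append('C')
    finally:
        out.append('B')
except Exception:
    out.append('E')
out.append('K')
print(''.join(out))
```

Execution trace: 'H' (inner try body) → 'X' (inner except ZeroDivisionError) → 'B' (inner finally) → 'K' (after the try/except). Output: HXBK

Answer: HXBK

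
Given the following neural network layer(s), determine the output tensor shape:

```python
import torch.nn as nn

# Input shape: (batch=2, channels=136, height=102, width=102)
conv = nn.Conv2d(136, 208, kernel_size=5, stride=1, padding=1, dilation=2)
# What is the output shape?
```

Input: (2, 136, 102, 102) -> Output: (2, 208, 96, 96)

Answer: (2, 208, 96, 96)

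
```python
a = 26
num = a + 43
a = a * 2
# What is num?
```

Trace:
`a = 26` → a = 26
`num = a + 43` → num = 69
`a = a * 2` → a = 52
So num = 69

Answer: 69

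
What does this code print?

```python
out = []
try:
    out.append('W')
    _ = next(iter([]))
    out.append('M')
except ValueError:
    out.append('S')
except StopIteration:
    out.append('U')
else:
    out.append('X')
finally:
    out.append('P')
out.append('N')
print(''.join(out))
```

Execution trace: 'W' (try body) → 'U' (except StopIteration) → 'P' (finally) → 'N' (after the try/except). Output: WUPN

Answer: WUPN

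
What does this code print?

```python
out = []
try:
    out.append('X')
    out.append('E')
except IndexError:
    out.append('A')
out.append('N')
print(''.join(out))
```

Execution trace: 'X' (try body) → 'E' (try body, no exception) → 'N' (after the try/except). Output: XEN

Answer: XEN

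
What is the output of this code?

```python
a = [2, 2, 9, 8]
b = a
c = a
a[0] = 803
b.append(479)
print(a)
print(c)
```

Key concept: multiple aliases.
Step by step:
`a = [2, 2, 9, 8]` → a = [2, 2, 9, 8]
`b = a` → b = [2, 2, 9, 8] (same object as a)
`c = a` → c = [2, 2, 9, 8] (same object as a, b)
`a[0] = 803` → a = [803, 2, 9, 8] (same object as b, c); b = [803, 2, 9, 8] (same object as a, c); c = [803, 2, 9, 8] (same object as a, b)
`b.append(479)` → a = [803, 2, 9, 8, 479] (same object as b, c); b = [803, 2, 9, 8, 479] (same object as a, c); c = [803, 2, 9, 8, 479] (same object as a, b)
`print(a)` → prints [803, 2, 9, 8, 479]
`print(c)` → prints [803, 2, 9, 8, 479]

Answer:
[803, 2, 9, 8, 479]
[803, 2, 9, 8, 479]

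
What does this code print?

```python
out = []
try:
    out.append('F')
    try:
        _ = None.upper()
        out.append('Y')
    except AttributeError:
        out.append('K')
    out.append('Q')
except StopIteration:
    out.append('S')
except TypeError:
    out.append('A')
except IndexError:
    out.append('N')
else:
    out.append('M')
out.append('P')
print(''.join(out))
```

Execution trace: 'F' (try body) → 'K' (inner except AttributeError) → 'Q' (try body, no exception) → 'M' (else) → 'P' (after the try/except). Output: FKQMP

Answer: FKQMP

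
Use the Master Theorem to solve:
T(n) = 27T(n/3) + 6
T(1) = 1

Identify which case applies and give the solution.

a=27, b=3, f(n)=6. log_3(27) = 3. Since c=0 < 3, Case 1 applies: T(n) = Θ(n^log_b(a)) = O(n^3).

Answer: O(n^3) - Case 1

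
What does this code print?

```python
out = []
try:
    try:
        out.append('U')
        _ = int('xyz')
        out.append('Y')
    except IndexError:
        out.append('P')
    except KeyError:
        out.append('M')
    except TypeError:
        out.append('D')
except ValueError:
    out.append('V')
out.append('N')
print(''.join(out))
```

Execution trace: 'U' (try body) → 'V' (outer except ValueError) → 'N' (after the try/except). Output: UVN

Answer: UVN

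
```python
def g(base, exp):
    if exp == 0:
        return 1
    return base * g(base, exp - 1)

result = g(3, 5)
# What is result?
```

g(3, 5) = 3 * 3 * 3 * 3 * 3 = 243

Answer: 243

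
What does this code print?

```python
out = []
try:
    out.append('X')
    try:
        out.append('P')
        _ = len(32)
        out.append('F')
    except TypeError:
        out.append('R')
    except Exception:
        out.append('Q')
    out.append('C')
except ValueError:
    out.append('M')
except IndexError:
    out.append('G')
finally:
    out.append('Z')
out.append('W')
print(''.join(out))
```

Execution trace: 'X' (try body) → 'P' (inner try body) → 'R' (inner except TypeError) → 'C' (try body, no exception) → 'Z' (finally) → 'W' (after the try/except). Output: XPRCZW

Answer: XPRCZW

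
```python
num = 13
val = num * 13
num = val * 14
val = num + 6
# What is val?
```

Trace:
`num = 13` → num = 13
`val = num * 13` → val = 169
`num = val * 14` → num = 2366
`val = num + 6` → val = 2372
So val = 2372

Answer: 2372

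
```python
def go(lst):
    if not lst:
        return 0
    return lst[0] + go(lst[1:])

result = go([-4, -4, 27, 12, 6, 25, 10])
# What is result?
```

(-4) + (-4) + 27 + 12 + 6 + 25 + 10 + 0 = 72

Answer: 72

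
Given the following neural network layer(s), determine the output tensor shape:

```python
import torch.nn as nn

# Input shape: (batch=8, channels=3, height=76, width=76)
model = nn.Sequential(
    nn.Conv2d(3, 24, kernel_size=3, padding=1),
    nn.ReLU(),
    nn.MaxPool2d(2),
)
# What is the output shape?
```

Input: (8, 3, 76, 76) -> after Conv2d: (8, 24, 76, 76) -> after ReLU: (8, 24, 76, 76) -> Output: (8, 24, 38, 38)

Answer: (8, 24, 38, 38)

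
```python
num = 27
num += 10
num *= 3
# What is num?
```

Trace:
`num = 27` → num = 27
`num += 10` → num = 37
`num *= 3` → num = 111
So num = 111

Answer: 111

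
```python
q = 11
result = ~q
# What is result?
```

Trace:
`q = 11` → q = 11
`result = ~q` → result = -12
So result = -12

Answer: -12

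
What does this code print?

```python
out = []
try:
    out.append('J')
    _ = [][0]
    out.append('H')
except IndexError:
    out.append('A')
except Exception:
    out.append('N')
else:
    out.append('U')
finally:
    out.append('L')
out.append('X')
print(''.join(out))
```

Execution trace: 'J' (try body) → 'A' (except IndexError) → 'L' (finally) → 'X' (after the try/except). Output: JALX

Answer: JALX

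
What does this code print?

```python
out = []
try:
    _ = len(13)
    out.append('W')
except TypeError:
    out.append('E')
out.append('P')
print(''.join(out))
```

Execution trace: 'E' (except TypeError) → 'P' (after the try/except). Output: EP

Answer: EP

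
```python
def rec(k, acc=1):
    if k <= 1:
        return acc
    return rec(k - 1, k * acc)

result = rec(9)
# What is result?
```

Accumulator trace (n, acc): (9, 1) -> (8, 9) -> (7, 72) -> (6, 504) -> (5, 3024) -> (4, 15120) -> (3, 60480) -> (2, 181440) -> (1, 362880) -> return 362880

Answer: 362880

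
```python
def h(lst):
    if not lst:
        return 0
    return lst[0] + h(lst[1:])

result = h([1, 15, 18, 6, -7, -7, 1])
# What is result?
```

1 + 15 + 18 + 6 + (-7) + (-7) + 1 + 0 = 27

Answer: 27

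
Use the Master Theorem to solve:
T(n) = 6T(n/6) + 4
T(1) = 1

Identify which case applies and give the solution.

a=6, b=6, f(n)=4. log_6(6) = 1. Since c=0 < 1, Case 1 applies: T(n) = Θ(n^log_b(a)) = O(n).

Answer: O(n) - Case 1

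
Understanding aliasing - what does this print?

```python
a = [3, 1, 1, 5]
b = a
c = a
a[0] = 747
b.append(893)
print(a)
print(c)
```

Key concept: multiple aliases.
Step by step:
`a = [3, 1, 1, 5]` → a = [3, 1, 1, 5]
`b = a` → b = [3, 1, 1, 5] (same object as a)
`c = a` → c = [3, 1, 1, 5] (same object as a, b)
`a[0] = 747` → a = [747, 1, 1, 5] (same object as b, c); b = [747, 1, 1, 5] (same object as a, c); c = [747, 1, 1, 5] (same object as a, b)
`b.append(893)` → a = [747, 1, 1, 5, 893] (same object as b, c); b = [747, 1, 1, 5, 893] (same object as a, c); c = [747, 1, 1, 5, 893] (same object as a, b)
`print(a)` → prints [747, 1, 1, 5, 893]
`print(c)` → prints [747, 1, 1, 5, 893]

Answer:
[747, 1, 1, 5, 893]
[747, 1, 1, 5, 893]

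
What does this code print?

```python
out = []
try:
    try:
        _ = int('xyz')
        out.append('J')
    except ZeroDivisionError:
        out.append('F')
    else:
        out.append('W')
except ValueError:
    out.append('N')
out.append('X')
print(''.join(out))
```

Execution trace: 'N' (outer except ValueError) → 'X' (after the try/except). Output: NX

Answer: NX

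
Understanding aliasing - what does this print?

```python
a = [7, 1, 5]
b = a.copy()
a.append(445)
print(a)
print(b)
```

Key concept: list.copy() creates independent copy.
Step by step:
`a = [7, 1, 5]` → a = [7, 1, 5]
`b = a.copy()` → b = [7, 1, 5]
`a.append(445)` → a = [7, 1, 5, 445]
`print(a)` → prints [7, 1, 5, 445]
`print(b)` → prints [7, 1, 5]

Answer:
[7, 1, 5, 445]
[7, 1, 5]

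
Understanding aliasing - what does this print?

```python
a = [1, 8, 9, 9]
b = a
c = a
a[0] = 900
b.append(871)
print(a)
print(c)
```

Key concept: multiple aliases.
Step by step:
`a = [1, 8, 9, 9]` → a = [1, 8, 9, 9]
`b = a` → b = [1, 8, 9, 9] (same object as a)
`c = a` → c = [1, 8, 9, 9] (same object as a, b)
`a[0] = 900` → a = [900, 8, 9, 9] (same object as b, c); b = [900, 8, 9, 9] (same object as a, c); c = [900, 8, 9, 9] (same object as a, b)
`b.append(871)` → a = [900, 8, 9, 9, 871] (same object as b, c); b = [900, 8, 9, 9, 871] (same object as a, c); c = [900, 8, 9, 9, 871] (same object as a, b)
`print(a)` → prints [900, 8, 9, 9, 871]
`print(c)` → prints [900, 8, 9, 9, 871]

Answer:
[900, 8, 9, 9, 871]
[900, 8, 9, 9, 871]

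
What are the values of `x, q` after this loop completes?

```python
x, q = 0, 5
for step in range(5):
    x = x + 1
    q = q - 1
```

x goes 0→5, q goes 5→0
`x, q` takes the values: (0, 5) → (1, 5) → (1, 4) → (2, 4) → (2, 3) → (3, 3) → (3, 2) → (4, 2) → (4, 1) → (5, 1) → (5, 0)

Answer: 5, 0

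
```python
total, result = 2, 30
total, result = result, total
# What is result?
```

Trace:
`total, result = 2, 30` → total = 2; result = 30
`total, result = result, total` → total = 30; result = 2
So result = 2

Answer: 2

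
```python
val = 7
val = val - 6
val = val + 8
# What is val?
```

Trace:
`val = 7` → val = 7
`val = val - 6` → val = 1
`val = val + 8` → val = 9
So val = 9

Answer: 9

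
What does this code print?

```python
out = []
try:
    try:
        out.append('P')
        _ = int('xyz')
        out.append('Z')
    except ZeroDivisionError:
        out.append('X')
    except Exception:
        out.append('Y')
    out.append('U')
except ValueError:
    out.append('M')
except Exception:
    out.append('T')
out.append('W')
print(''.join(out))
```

Execution trace: 'P' (inner try body) → 'Y' (inner except Exception) → 'U' (try body, no exception) → 'W' (after the try/except). Output: PYUW

Answer: PYUW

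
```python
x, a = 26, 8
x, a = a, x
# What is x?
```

Trace:
`x, a = 26, 8` → x = 26; a = 8
`x, a = a, x` → x = 8; a = 26
So x = 8

Answer: 8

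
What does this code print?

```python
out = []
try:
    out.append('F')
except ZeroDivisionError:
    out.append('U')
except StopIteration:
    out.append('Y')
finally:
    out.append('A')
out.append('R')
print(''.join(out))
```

Execution trace: 'F' (try body, no exception) → 'A' (finally) → 'R' (after the try/except). Output: FAR

Answer: FAR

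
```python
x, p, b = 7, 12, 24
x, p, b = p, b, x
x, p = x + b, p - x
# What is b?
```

Trace:
`x, p, b = 7, 12, 24` → x = 7; p = 12; b = 24
`x, p, b = p, b, x` → x = 12; p = 24; b = 7
`x, p = x + b, p - x` → x = 19; p = 12
So b = 7

Answer: 7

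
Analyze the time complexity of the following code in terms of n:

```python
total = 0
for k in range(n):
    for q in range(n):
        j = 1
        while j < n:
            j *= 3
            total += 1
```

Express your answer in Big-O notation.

Each loop level contributes: n × n × log n. Multiplying the contributions gives O(n^2 log n).

Answer: O(n^2 log n)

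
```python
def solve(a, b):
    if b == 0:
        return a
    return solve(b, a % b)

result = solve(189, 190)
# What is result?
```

solve(189, 190) -> solve(190, 189) -> solve(189, 1) -> solve(1, 0) -> 1

Answer: 1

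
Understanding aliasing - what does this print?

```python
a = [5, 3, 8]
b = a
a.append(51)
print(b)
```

Key concept: basic list aliasing.
Step by step:
`a = [5, 3, 8]` → a = [5, 3, 8]
`b = a` → b = [5, 3, 8] (same object as a)
`a.append(51)` → a = [5, 3, 8, 51] (same object as b); b = [5, 3, 8, 51] (same object as a)
`print(b)` → prints [5, 3, 8, 51]

Answer: [5, 3, 8, 51]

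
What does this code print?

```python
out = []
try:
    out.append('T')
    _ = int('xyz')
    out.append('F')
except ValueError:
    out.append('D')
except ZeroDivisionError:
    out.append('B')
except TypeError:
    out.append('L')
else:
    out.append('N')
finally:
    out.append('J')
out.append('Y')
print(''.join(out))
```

Execution trace: 'T' (try body) → 'D' (except ValueError) → 'J' (finally) → 'Y' (after the try/except). Output: TDJY

Answer: TDJY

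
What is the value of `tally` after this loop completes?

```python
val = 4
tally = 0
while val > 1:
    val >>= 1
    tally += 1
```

Count right shifts until 1
`tally` takes the values: 0 → 1 → 2

Answer: 2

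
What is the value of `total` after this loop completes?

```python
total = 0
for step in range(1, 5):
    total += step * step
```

Sum of squares 1² to 4² = 30
`total` takes the values: 0 → 1 → 5 → 14 → 30

Answer: 30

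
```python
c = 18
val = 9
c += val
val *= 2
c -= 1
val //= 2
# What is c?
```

Trace:
`c = 18` → c = 18
`val = 9` → val = 9
`c += val` → c = 27
`val *= 2` → val = 18
`c -= 1` → c = 26
`val //= 2` → val = 9
So c = 26

Answer: 26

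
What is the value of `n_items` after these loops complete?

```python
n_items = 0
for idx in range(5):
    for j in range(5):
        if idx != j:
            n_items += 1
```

5² - 5 (exclude diagonal)
`n_items` takes the values: 0 → 1 → 2 → 3 → 4 → 5 → 6 → 7 → 8 → 9 → 10 → 11 → 12 → 13 → 14 → 15 → 16 → 17 → 18 → 19 → 20

Answer: 20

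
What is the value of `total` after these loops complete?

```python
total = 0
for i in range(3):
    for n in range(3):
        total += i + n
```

Sum of all i+n for i,n in 3x3
`total` takes the values: 0 → 1 → 3 → 4 → 6 → 9 → 11 → 14 → 18

Answer: 18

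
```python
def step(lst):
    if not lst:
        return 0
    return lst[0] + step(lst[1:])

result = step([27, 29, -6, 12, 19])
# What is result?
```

27 + 29 + (-6) + 12 + 19 + 0 = 81

Answer: 81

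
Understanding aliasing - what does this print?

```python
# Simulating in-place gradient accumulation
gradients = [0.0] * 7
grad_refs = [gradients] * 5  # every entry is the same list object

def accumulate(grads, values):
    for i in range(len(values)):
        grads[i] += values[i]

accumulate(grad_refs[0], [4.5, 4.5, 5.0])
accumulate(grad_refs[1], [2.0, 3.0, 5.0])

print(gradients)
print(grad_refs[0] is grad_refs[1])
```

Key concept: gradient accumulation aliasing.
Step by step:
`gradients = [0.0] * 7` → gradients = [0.0, 0.0, 0.0, 0.0, 0.0, 0.0, 0.0]
`grad_refs = [gradients] * 5` → grad_refs = [[0.0, 0.0, 0.0, 0.0, 0.0, 0.0, 0.0], [0.0, 0.0, 0.0, 0.0, 0.0, 0.0, 0.0], [0.0, 0.0, 0.0, 0.0, 0.0, 0.0, 0.0], [0.0, 0.0, 0.0, 0.0, 0.0, 0.0, 0.0], [0.0, 0.0, 0.0, 0.0, 0.0, 0.0, 0.0]]
`accumulate(grad_refs[0], [4.5, 4.5, 5.0])` → gradients = [4.5, 4.5, 5.0, 0.0, 0.0, 0.0, 0.0]; grad_refs = [[4.5, 4.5, 5.0, 0.0, 0.0, 0.0, 0.0], [4.5, 4.5, 5.0, 0.0, 0.0, 0.0, 0.0], [4.5, 4.5, 5.0, 0.0, 0.0, 0.0, 0.0], [4.5, 4.5, 5.0, 0.0, 0.0, 0.0, 0.0], [4.5, 4.5, 5.0, 0.0, 0.0, 0.0, 0.0]]
`accumulate(grad_refs[1], [2.0, 3.0, 5.0])` → gradients = [6.5, 7.5, 10.0, 0.0, 0.0, 0.0, 0.0]; grad_refs = [[6.5, 7.5, 10.0, 0.0, 0.0, 0.0, 0.0], [6.5, 7.5, 10.0, 0.0, 0.0, 0.0, 0.0], [6.5, 7.5, 10.0, 0.0, 0.0, 0.0, 0.0], [6.5, 7.5, 10.0, 0.0, 0.0, 0.0, 0.0], [6.5, 7.5, 10.0, 0.0, 0.0, 0.0, 0.0]]
`print(gradients)` → prints [6.5, 7.5, 10.0, 0.0, 0.0, 0.0, 0.0]
`print(grad_refs[0] is grad_refs[1])` → prints True

Answer:
[6.5, 7.5, 10.0, 0.0, 0.0, 0.0, 0.0]
True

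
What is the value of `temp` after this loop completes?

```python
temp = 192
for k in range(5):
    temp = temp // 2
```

Halve 5 times: 192 // 2^5 = 6
`temp` takes the values: 192 → 96 → 48 → 24 → 12 → 6

Answer: 6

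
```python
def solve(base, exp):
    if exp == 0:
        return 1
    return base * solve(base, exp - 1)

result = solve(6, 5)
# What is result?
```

solve(6, 5) = 6 * 6 * 6 * 6 * 6 = 7776

Answer: 7776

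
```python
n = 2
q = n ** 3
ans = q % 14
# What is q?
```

Trace:
`n = 2` → n = 2
`q = n ** 3` → q = 8
`ans = q % 14` → ans = 8
So q = 8

Answer: 8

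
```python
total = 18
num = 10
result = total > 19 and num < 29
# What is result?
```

Trace:
`total = 18` → total = 18
`num = 10` → num = 10
`result = total > 19 and num < 29` → result = False
So result = False

Answer: False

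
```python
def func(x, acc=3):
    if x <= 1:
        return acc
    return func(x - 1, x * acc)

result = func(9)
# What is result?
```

Accumulator trace (n, acc): (9, 3) -> (8, 27) -> (7, 216) -> (6, 1512) -> (5, 9072) -> (4, 45360) -> (3, 181440) -> (2, 544320) -> (1, 1088640) -> return 1088640

Answer: 1088640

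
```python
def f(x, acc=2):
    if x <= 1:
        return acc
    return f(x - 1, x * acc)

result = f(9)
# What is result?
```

Accumulator trace (n, acc): (9, 2) -> (8, 18) -> (7, 144) -> (6, 1008) -> (5, 6048) -> (4, 30240) -> (3, 120960) -> (2, 362880) -> (1, 725760) -> return 725760

Answer: 725760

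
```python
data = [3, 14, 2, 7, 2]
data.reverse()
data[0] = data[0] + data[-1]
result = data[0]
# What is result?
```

Trace:
`data = [3, 14, 2, 7, 2]` → data = [3, 14, 2, 7, 2]
`data.reverse()` → data = [2, 7, 2, 14, 3]
`data[0] = data[0] + data[-1]` → data = [5, 7, 2, 14, 3]
`result = data[0]` → result = 5
So result = 5

Answer: 5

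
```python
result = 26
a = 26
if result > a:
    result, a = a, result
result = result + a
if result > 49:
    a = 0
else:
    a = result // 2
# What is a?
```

Trace:
`result = 26` → result = 26
`a = 26` → a = 26
`if result > a: ...` → result > a is False → no variable changes
`result = result + a` → result = 52
`if result > 49: ...` → result > 49 is True → a = 0
So a = 0

Answer: 0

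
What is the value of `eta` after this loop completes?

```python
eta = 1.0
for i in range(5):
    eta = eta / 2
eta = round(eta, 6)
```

Halving LR 5 times: 1 / 2^5
`eta` takes the values: 1.0 → 0.5 → 0.25 → 0.125 → 0.0625 → 0.03125

Answer: 0.03125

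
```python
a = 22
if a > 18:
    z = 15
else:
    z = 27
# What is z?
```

Trace:
`a = 22` → a = 22
`if a > 18: ...` → a > 18 is True → z = 15
So z = 15

Answer: 15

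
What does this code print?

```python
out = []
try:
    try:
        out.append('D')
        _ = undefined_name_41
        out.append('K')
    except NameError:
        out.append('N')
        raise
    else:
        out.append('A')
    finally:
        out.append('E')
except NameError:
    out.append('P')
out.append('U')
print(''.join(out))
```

Execution trace: 'D' (inner try body) → 'N' (inner except NameError) → 'E' (inner finally) → 'P' (outer except NameError) → 'U' (after the try/except). Output: DNEPU

Answer: DNEPU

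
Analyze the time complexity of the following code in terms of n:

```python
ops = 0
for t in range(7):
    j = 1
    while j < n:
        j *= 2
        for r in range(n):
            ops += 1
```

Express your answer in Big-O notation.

Each loop level contributes: 1 × log n × n. Multiplying the contributions gives O(n log n).

Answer: O(n log n)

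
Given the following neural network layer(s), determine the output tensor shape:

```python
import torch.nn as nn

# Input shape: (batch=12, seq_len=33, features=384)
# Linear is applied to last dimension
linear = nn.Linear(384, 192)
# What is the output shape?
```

Input: (12, 33, 384) -> Output: (12, 33, 192)

Answer: (12, 33, 192)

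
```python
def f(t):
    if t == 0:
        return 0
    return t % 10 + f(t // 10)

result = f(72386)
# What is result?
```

Sum of digits of 72386: 6 + 8 + 3 + 2 + 7 = 26

Answer: 26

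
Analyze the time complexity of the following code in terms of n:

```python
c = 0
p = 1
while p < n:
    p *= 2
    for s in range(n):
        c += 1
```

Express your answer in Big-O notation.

Each loop level contributes: log n × n. Multiplying the contributions gives O(n log n).

Answer: O(n log n)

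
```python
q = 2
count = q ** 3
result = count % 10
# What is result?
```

Trace:
`q = 2` → q = 2
`count = q ** 3` → count = 8
`result = count % 10` → result = 8
So result = 8

Answer: 8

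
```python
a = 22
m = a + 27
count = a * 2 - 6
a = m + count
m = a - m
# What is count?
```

Trace:
`a = 22` → a = 22
`m = a + 27` → m = 49
`count = a * 2 - 6` → count = 38
`a = m + count` → a = 87
`m = a - m` → m = 38
So count = 38

Answer: 38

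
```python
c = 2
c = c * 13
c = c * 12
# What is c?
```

Trace:
`c = 2` → c = 2
`c = c * 13` → c = 26
`c = c * 12` → c = 312
So c = 312

Answer: 312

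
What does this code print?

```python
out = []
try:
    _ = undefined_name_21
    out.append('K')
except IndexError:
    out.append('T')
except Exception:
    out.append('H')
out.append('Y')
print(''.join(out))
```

Execution trace: 'H' (except Exception) → 'Y' (after the try/except). Output: HY

Answer: HY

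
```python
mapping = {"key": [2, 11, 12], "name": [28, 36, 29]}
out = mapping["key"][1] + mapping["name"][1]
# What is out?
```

Trace:
`mapping = {"key": [2, 11, 12], "name": [28, 36, 29]}` → mapping = {'key': [2, 11, 12], 'name': [28, 36, 29]}
`out = mapping["key"][1] + mapping["name"][1]` → out = 47
So out = 47

Answer: 47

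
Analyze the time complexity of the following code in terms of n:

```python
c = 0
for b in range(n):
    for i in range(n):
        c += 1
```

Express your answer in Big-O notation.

Each loop level contributes: n × n. Multiplying the contributions gives O(n^2).

Answer: O(n^2)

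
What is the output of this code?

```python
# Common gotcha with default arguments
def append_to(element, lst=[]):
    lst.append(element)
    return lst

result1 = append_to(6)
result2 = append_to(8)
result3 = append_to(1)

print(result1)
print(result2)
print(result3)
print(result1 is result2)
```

Key concept: mutable default argument gotcha.
Step by step:
`result1 = append_to(6)` → result1 = [6]
`result2 = append_to(8)` → result1 = [6, 8] (same object as result2); result2 = [6, 8] (same object as result1)
`result3 = append_to(1)` → result1 = [6, 8, 1] (same object as result2, result3); result2 = [6, 8, 1] (same object as result1, result3); result3 = [6, 8, 1] (same object as result1, result2)
`print(result1)` → prints [6, 8, 1]
`print(result2)` → prints [6, 8, 1]
`print(result3)` → prints [6, 8, 1]
`print(result1 is result2)` → prints True

Answer:
[6, 8, 1]
[6, 8, 1]
[6, 8, 1]
True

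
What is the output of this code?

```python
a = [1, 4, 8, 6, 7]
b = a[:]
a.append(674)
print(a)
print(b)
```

Key concept: slice [:] creates copy.
Step by step:
`a = [1, 4, 8, 6, 7]` → a = [1, 4, 8, 6, 7]
`b = a[:]` → b = [1, 4, 8, 6, 7]
`a.append(674)` → a = [1, 4, 8, 6, 7, 674]
`print(a)` → prints [1, 4, 8, 6, 7, 674]
`print(b)` → prints [1, 4, 8, 6, 7]

Answer:
[1, 4, 8, 6, 7, 674]
[1, 4, 8, 6, 7]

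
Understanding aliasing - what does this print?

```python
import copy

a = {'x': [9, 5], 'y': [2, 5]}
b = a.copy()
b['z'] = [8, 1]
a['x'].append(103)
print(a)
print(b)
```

Key concept: shallow copy of dict with mutable values.
Step by step:
`a = {'x': [9, 5], 'y': [2, 5]}` → a = {'x': [9, 5], 'y': [2, 5]}
`b = a.copy()` → b = {'x': [9, 5], 'y': [2, 5]}
`b['z'] = [8, 1]` → b = {'x': [9, 5], 'y': [2, 5], 'z': [8, 1]}
`a['x'].append(103)` → a = {'x': [9, 5, 103], 'y': [2, 5]}; b = {'x': [9, 5, 103], 'y': [2, 5], 'z': [8, 1]}
`print(a)` → prints {'x': [9, 5, 103], 'y': [2, 5]}
`print(b)` → prints {'x': [9, 5, 103], 'y': [2, 5], 'z': [8, 1]}

Answer:
{'x': [9, 5, 103], 'y': [2, 5]}
{'x': [9, 5, 103], 'y': [2, 5], 'z': [8, 1]}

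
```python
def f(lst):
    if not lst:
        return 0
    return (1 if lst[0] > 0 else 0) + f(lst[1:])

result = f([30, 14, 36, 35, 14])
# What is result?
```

Count of positive elements in [30, 14, 36, 35, 14] = 5

Answer: 5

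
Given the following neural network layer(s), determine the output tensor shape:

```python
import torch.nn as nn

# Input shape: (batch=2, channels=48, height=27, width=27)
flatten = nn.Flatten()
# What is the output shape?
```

Input: (2, 48, 27, 27) -> Output: (2, 34992)

Answer: (2, 34992)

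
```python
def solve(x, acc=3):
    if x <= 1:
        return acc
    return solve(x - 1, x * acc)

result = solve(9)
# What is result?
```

Accumulator trace (n, acc): (9, 3) -> (8, 27) -> (7, 216) -> (6, 1512) -> (5, 9072) -> (4, 45360) -> (3, 181440) -> (2, 544320) -> (1, 1088640) -> return 1088640

Answer: 1088640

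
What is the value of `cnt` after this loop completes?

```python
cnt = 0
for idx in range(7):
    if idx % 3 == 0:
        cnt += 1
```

Count numbers divisible by 3 in range(7)
`cnt` takes the values: 0 → 1 → 2 → 3

Answer: 3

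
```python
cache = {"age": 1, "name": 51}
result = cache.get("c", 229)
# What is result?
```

Trace:
`cache = {"age": 1, "name": 51}` → cache = {'age': 1, 'name': 51}
`result = cache.get("c", 229)` → result = 229
So result = 229

Answer: 229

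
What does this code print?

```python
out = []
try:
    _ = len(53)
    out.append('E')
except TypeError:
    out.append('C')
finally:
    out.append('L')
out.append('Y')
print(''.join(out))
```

Execution trace: 'C' (except TypeError) → 'L' (finally) → 'Y' (after the try/except). Output: CLY

Answer: CLY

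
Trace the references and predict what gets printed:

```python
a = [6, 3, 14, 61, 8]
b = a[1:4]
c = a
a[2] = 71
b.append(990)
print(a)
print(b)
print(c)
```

Key concept: slice vs alias.
Step by step:
`a = [6, 3, 14, 61, 8]` → a = [6, 3, 14, 61, 8]
`b = a[1:4]` → b = [3, 14, 61]
`c = a` → c = [6, 3, 14, 61, 8] (same object as a)
`a[2] = 71` → a = [6, 3, 71, 61, 8] (same object as c); c = [6, 3, 71, 61, 8] (same object as a)
`b.append(990)` → b = [3, 14, 61, 990]
`print(a)` → prints [6, 3, 71, 61, 8]
`print(b)` → prints [3, 14, 61, 990]
`print(c)` → prints [6, 3, 71, 61, 8]

Answer:
[6, 3, 71, 61, 8]
[3, 14, 61, 990]
[6, 3, 71, 61, 8]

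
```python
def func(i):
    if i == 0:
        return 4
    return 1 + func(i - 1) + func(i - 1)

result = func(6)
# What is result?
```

func(i) = 1 + 2·func(i-1), func(0)=4. Closed form: (4+1)·2^6 - 1 = 319.

Answer: 319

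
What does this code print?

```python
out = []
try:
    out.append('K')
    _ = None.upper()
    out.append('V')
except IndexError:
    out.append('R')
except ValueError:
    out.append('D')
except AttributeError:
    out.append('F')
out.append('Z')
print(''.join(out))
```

Execution trace: 'K' (try body) → 'F' (except AttributeError) → 'Z' (after the try/except). Output: KFZ

Answer: KFZ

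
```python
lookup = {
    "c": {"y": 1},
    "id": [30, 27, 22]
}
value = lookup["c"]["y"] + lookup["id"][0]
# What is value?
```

Trace:
`lookup = { ...` → lookup = {'c': {'y': 1}, 'id': [30, 27, 22]}
`value = lookup["c"]["y"] + lookup["id"][0]` → value = 31
So value = 31

Answer: 31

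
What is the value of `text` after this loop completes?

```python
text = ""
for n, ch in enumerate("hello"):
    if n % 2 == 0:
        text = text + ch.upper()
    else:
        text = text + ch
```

Uppercase even positions in 'hello'
`text` takes the values: "" → "H" → "He" → "HeL" → "HeLl" → "HeLlO"

Answer: "HeLlO"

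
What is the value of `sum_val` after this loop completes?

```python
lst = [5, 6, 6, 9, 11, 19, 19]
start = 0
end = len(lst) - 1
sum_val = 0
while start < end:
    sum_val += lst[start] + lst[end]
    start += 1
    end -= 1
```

Sum of pairs from ends
`sum_val` takes the values: 0 → 24 → 49 → 66

Answer: 66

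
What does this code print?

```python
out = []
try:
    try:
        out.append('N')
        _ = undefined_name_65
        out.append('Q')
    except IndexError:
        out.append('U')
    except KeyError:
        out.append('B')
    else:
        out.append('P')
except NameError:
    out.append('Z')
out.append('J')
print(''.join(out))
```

Execution trace: 'N' (try body) → 'Z' (outer except NameError) → 'J' (after the try/except). Output: NZJ

Answer: NZJ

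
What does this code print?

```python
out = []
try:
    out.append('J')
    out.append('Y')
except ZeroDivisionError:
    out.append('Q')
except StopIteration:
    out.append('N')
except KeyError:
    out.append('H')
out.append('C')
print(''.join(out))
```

Execution trace: 'J' (try body) → 'Y' (try body, no exception) → 'C' (after the try/except). Output: JYC

Answer: JYC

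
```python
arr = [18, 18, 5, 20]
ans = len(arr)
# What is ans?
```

Trace:
`arr = [18, 18, 5, 20]` → arr = [18, 18, 5, 20]
`ans = len(arr)` → ans = 4
So ans = 4

Answer: 4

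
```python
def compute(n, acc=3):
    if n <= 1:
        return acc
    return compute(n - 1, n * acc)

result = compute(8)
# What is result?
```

Accumulator trace (n, acc): (8, 3) -> (7, 24) -> (6, 168) -> (5, 1008) -> (4, 5040) -> (3, 20160) -> (2, 60480) -> (1, 120960) -> return 120960

Answer: 120960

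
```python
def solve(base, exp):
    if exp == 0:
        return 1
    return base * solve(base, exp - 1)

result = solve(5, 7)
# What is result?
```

solve(5, 7) = 5 * 5 * 5 * 5 * 5 * 5 * 5 = 78125

Answer: 78125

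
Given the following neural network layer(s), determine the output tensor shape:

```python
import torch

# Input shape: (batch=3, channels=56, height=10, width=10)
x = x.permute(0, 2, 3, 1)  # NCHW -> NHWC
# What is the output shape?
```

Input: (3, 56, 10, 10) -> Output: (3, 10, 10, 56)

Answer: (3, 10, 10, 56)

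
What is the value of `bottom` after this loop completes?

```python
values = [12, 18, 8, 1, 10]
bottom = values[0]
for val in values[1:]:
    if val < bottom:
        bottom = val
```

Minimum of [12, 18, 8, 1, 10]
`bottom` takes the values: 12 → 8 → 1

Answer: 1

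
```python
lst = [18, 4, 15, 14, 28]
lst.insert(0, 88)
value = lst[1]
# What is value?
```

Trace:
`lst = [18, 4, 15, 14, 28]` → lst = [18, 4, 15, 14, 28]
`lst.insert(0, 88)` → lst = [88, 18, 4, 15, 14, 28]
`value = lst[1]` → value = 18
So value = 18

Answer: 18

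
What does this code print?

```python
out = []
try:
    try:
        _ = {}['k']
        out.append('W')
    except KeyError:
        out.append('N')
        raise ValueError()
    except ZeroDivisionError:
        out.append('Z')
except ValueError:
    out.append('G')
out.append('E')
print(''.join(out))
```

Execution trace: 'N' (inner except KeyError) → 'G' (outer except ValueError) → 'E' (after the try/except). Output: NGE

Answer: NGE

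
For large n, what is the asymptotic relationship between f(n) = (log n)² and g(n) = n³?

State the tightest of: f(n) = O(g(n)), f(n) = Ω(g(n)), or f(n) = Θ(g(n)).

(log n)² vs n³: f(n) = O(g(n)) but not Ω(g(n)) — n³ grows strictly faster than (log n)².

Answer: f(n) = O(g(n)) but not Ω(g(n)) — n³ grows strictly faster than (log n)².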